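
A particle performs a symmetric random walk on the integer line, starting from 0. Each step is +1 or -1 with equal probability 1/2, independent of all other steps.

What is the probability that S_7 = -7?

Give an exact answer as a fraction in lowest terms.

To reach position -7 after 7 steps: need 0 steps of +1 and 7 of -1.
Favorable paths: C(7,0) = 1
Total paths: 2^7 = 128
P = 1/128 = 1/128

Answer: 1/128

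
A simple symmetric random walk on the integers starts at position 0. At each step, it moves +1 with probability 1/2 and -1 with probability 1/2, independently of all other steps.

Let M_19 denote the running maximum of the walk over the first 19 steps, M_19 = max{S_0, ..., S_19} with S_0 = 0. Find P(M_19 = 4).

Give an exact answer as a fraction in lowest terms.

Let M_19 = max(S_0,...,S_19). Use the reflection principle: for j ≥ 1, #{paths with M_19 ≥ j} = #{S_19 ≥ j} + #{S_19 ≥ j+1}.
By reflection, #{M_19 ≥ 4} = #{S_19 ≥ 4} + #{S_19 ≥ 5} = 94184 + 94184 = 188368.
#{M_19 ≥ 5} = #{S_19 ≥ 5} + #{S_19 ≥ 6} = 94184 + 43796 = 137980.
#{M_19 = 4} = 188368 - 137980 = 50388.
P(M_19 = 4) = 50388/524288 = 12597/131072

Answer: 12597/131072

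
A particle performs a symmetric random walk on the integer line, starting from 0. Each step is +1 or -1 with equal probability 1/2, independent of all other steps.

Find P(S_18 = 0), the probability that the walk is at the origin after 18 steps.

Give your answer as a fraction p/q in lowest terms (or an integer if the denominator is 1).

Answer: 12155/65536

Derivation:
To return to 0 after 18 steps: need exactly 9 steps of +1 and 9 of -1.
Favorable paths: C(18,9) = 48620
Total paths: 2^18 = 262144
P = 48620/262144 = 12155/65536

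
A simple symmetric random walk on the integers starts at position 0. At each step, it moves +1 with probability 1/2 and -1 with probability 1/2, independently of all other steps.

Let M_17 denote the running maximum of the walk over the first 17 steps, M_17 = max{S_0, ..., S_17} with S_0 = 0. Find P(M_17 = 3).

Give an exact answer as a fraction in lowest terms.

Answer: 2431/16384

Derivation:
Let M_17 = max(S_0,...,S_17). Use the reflection principle: for j ≥ 1, #{paths with M_17 ≥ j} = #{S_17 ≥ j} + #{S_17 ≥ j+1}.
By reflection, #{M_17 ≥ 3} = #{S_17 ≥ 3} + #{S_17 ≥ 4} = 41226 + 21778 = 63004.
#{M_17 ≥ 4} = #{S_17 ≥ 4} + #{S_17 ≥ 5} = 21778 + 21778 = 43556.
#{M_17 = 3} = 63004 - 43556 = 19448.
P(M_17 = 3) = 19448/131072 = 2431/16384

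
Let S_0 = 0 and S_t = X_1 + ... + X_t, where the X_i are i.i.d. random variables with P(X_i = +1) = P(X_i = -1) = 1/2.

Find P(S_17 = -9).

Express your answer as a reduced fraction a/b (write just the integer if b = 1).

Answer: 595/32768

Derivation:
To reach position -9 after 17 steps: need 4 steps of +1 and 13 of -1.
Favorable paths: C(17,4) = 2380
Total paths: 2^17 = 131072
P = 2380/131072 = 595/32768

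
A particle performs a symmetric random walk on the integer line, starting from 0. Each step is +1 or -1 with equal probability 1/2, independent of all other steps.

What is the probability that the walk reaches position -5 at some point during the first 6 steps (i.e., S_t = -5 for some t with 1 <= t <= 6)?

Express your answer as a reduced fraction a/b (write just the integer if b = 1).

Count via complement. Let g(t,s) = #length-t paths at position s with S_1..S_t all ≠ -5.
g(t,s) = g(t-1,s-1) + g(t-1,s+1) for s ≠ -5; g(t,-5) = 0.
t=0: g(0,0)=1
t=1: g(1,-1)=1 g(1,1)=1
t=2: g(2,-2)=1 g(2,0)=2 g(2,2)=1
t=3: g(3,-3)=1 g(3,-1)=3 g(3,1)=3 g(3,3)=1
t=4: g(4,-4)=1 g(4,-2)=4 g(4,0)=6 g(4,2)=4 g(4,4)=1
t=5: g(5,-3)=5 g(5,-1)=10 g(5,1)=10 g(5,3)=5 g(5,5)=1
t=6: g(6,-4)=5 g(6,-2)=15 g(6,0)=20 g(6,2)=15 g(6,4)=6 g(6,6)=1
Paths never hitting -5: Σ_s g(6,s) = 62
Paths hitting -5: 2^6 - 62 = 2
P = 2/64 = 1/32

Answer: 1/32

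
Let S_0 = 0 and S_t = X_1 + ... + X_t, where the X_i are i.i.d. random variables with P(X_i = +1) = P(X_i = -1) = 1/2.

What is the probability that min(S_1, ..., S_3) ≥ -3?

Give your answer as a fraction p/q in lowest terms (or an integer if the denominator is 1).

Answer: 1

Derivation:
Let f(t,s) = #length-t paths at position s with S_1..S_t all ≥ -3.
f(t,s) = f(t-1,s-1) + f(t-1,s+1) for s ≥ -3; f(t,s) = 0 for s < -3.
t=0: f(0,0)=1
t=1: f(1,-1)=1 f(1,1)=1
t=2: f(2,-2)=1 f(2,0)=2 f(2,2)=1
t=3: f(3,-3)=1 f(3,-1)=3 f(3,1)=3 f(3,3)=1
Σ_s f(3,s) = 8
P = 8/8 = 1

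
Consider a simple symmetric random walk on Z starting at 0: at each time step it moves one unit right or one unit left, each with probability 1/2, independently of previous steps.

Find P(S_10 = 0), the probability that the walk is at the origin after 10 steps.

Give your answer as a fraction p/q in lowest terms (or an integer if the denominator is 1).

To return to 0 after 10 steps: need exactly 5 steps of +1 and 5 of -1.
Favorable paths: C(10,5) = 252
Total paths: 2^10 = 1024
P = 252/1024 = 63/256

Answer: 63/256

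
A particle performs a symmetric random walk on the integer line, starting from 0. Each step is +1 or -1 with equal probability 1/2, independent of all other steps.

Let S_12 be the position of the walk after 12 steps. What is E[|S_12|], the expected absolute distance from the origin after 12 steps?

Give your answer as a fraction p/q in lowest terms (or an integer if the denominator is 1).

Answer: 693/256

Derivation:
S_12 takes values m ≡ 0 (mod 2) with |m| ≤ 12; P(S_12=m) = C(12,(12+m)/2)/2^12.
Total paths: 2^12 = 4096
Distribution: P(S=-12)=1/4096, P(S=-10)=12/4096, P(S=-8)=66/4096, P(S=-6)=220/4096, P(S=-4)=495/4096, P(S=-2)=792/4096, P(S=0)=924/4096, P(S=2)=792/4096, P(S=4)=495/4096, P(S=6)=220/4096, P(S=8)=66/4096, P(S=10)=12/4096, P(S=12)=1/4096
E[|S_12|] = Σ_m |m|·P(S_12=m) = 11088/4096 = 693/256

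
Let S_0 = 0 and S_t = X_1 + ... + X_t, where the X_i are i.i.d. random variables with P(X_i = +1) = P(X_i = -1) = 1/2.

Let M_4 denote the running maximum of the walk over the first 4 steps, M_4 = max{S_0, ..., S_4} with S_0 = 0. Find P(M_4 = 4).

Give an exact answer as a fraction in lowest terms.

Let M_4 = max(S_0,...,S_4). Use the reflection principle: for j ≥ 1, #{paths with M_4 ≥ j} = #{S_4 ≥ j} + #{S_4 ≥ j+1}.
By reflection, #{M_4 ≥ 4} = #{S_4 ≥ 4} + #{S_4 ≥ 5} = 1 + 0 = 1.
#{M_4 ≥ 5} = #{S_4 ≥ 5} + #{S_4 ≥ 6} = 0 + 0 = 0.
#{M_4 = 4} = 1 - 0 = 1.
P(M_4 = 4) = 1/16 = 1/16

Answer: 1/16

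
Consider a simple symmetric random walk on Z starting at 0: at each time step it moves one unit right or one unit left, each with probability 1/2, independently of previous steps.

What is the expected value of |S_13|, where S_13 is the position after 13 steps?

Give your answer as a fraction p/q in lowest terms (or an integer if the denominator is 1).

Answer: 3003/1024

Derivation:
S_13 takes values m ≡ 1 (mod 2) with |m| ≤ 13; P(S_13=m) = C(13,(13+m)/2)/2^13.
Total paths: 2^13 = 8192
Distribution: P(S=-13)=1/8192, P(S=-11)=13/8192, P(S=-9)=78/8192, P(S=-7)=286/8192, P(S=-5)=715/8192, P(S=-3)=1287/8192, P(S=-1)=1716/8192, P(S=1)=1716/8192, P(S=3)=1287/8192, P(S=5)=715/8192, P(S=7)=286/8192, P(S=9)=78/8192, P(S=11)=13/8192, P(S=13)=1/8192
E[|S_13|] = Σ_m |m|·P(S_13=m) = 24024/8192 = 3003/1024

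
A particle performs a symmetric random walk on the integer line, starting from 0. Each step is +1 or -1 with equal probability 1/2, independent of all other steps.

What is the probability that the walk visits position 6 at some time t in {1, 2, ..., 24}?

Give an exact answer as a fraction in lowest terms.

Answer: 962689/4194304

Derivation:
Count via complement. Let g(t,s) = #length-t paths at position s with S_1..S_t all ≠ 6.
g(t,s) = g(t-1,s-1) + g(t-1,s+1) for s ≠ 6; g(t,6) = 0.
t=0: g(0,0)=1
t=1: g(1,-1)=1 g(1,1)=1
t=2: g(2,-2)=1 g(2,0)=2 g(2,2)=1
t=3: g(3,-3)=1 g(3,-1)=3 g(3,1)=3 g(3,3)=1
t=4: g(4,-4)=1 g(4,-2)=4 g(4,0)=6 g(4,2)=4 g(4,4)=1
t=5: g(5,-5)=1 g(5,-3)=5 g(5,-1)=10 g(5,1)=10 g(5,3)=5 g(5,5)=1
t=6: g(6,-6)=1 g(6,-4)=6 g(6,-2)=15 g(6,0)=20 g(6,2)=15 g(6,4)=6
t=7: g(7,-7)=1 g(7,-5)=7 g(7,-3)=21 g(7,-1)=35 g(7,1)=35 g(7,3)=21 g(7,5)=6
t=8: g(8,-8)=1 g(8,-6)=8 g(8,-4)=28 g(8,-2)=56 g(8,0)=70 g(8,2)=56 g(8,4)=27
t=9: g(9,-9)=1 g(9,-7)=9 g(9,-5)=36 g(9,-3)=84 g(9,-1)=126 g(9,1)=126 g(9,3)=83 g(9,5)=27
t=10: g(10,-10)=1 g(10,-8)=10 g(10,-6)=45 g(10,-4)=120 g(10,-2)=210 g(10,0)=252 g(10,2)=209 g(10,4)=110
t=11: g(11,-11)=1 g(11,-9)=11 g(11,-7)=55 g(11,-5)=165 g(11,-3)=330 g(11,-1)=462 g(11,1)=461 g(11,3)=319 g(11,5)=110
t=12: g(12,-12)=1 g(12,-10)=12 g(12,-8)=66 g(12,-6)=220 g(12,-4)=495 g(12,-2)=792 g(12,0)=923 g(12,2)=780 g(12,4)=429
t=13: g(13,-13)=1 g(13,-11)=13 g(13,-9)=78 g(13,-7)=286 g(13,-5)=715 g(13,-3)=1287 g(13,-1)=1715 g(13,1)=1703 g(13,3)=1209 g(13,5)=429
t=14: g(14,-14)=1 g(14,-12)=14 g(14,-10)=91 g(14,-8)=364 g(14,-6)=1001 g(14,-4)=2002 g(14,-2)=3002 g(14,0)=3418 g(14,2)=2912 g(14,4)=1638
t=15: g(15,-15)=1 g(15,-13)=15 g(15,-11)=105 g(15,-9)=455 g(15,-7)=1365 g(15,-5)=3003 g(15,-3)=5004 g(15,-1)=6420 g(15,1)=6330 g(15,3)=4550 g(15,5)=1638
t=16: g(16,-16)=1 g(16,-14)=16 g(16,-12)=120 g(16,-10)=560 g(16,-8)=1820 g(16,-6)=4368 g(16,-4)=8007 g(16,-2)=11424 g(16,0)=12750 g(16,2)=10880 g(16,4)=6188
t=17: g(17,-17)=1 g(17,-15)=17 g(17,-13)=136 g(17,-11)=680 g(17,-9)=2380 g(17,-7)=6188 g(17,-5)=12375 g(17,-3)=19431 g(17,-1)=24174 g(17,1)=23630 g(17,3)=17068 g(17,5)=6188
t=18: g(18,-18)=1 g(18,-16)=18 g(18,-14)=153 g(18,-12)=816 g(18,-10)=3060 g(18,-8)=8568 g(18,-6)=18563 g(18,-4)=31806 g(18,-2)=43605 g(18,0)=47804 g(18,2)=40698 g(18,4)=23256
t=19: g(19,-19)=1 g(19,-17)=19 g(19,-15)=171 g(19,-13)=969 g(19,-11)=3876 g(19,-9)=11628 g(19,-7)=27131 g(19,-5)=50369 g(19,-3)=75411 g(19,-1)=91409 g(19,1)=88502 g(19,3)=63954 g(19,5)=23256
t=20: g(20,-20)=1 g(20,-18)=20 g(20,-16)=190 g(20,-14)=1140 g(20,-12)=4845 g(20,-10)=15504 g(20,-8)=38759 g(20,-6)=77500 g(20,-4)=125780 g(20,-2)=166820 g(20,0)=179911 g(20,2)=152456 g(20,4)=87210
t=21: g(21,-21)=1 g(21,-19)=21 g(21,-17)=210 g(21,-15)=1330 g(21,-13)=5985 g(21,-11)=20349 g(21,-9)=54263 g(21,-7)=116259 g(21,-5)=203280 g(21,-3)=292600 g(21,-1)=346731 g(21,1)=332367 g(21,3)=239666 g(21,5)=87210
t=22: g(22,-22)=1 g(22,-20)=22 g(22,-18)=231 g(22,-16)=1540 g(22,-14)=7315 g(22,-12)=26334 g(22,-10)=74612 g(22,-8)=170522 g(22,-6)=319539 g(22,-4)=495880 g(22,-2)=639331 g(22,0)=679098 g(22,2)=572033 g(22,4)=326876
t=23: g(23,-23)=1 g(23,-21)=23 g(23,-19)=253 g(23,-17)=1771 g(23,-15)=8855 g(23,-13)=33649 g(23,-11)=100946 g(23,-9)=245134 g(23,-7)=490061 g(23,-5)=815419 g(23,-3)=1135211 g(23,-1)=1318429 g(23,1)=1251131 g(23,3)=898909 g(23,5)=326876
t=24: g(24,-24)=1 g(24,-22)=24 g(24,-20)=276 g(24,-18)=2024 g(24,-16)=10626 g(24,-14)=42504 g(24,-12)=134595 g(24,-10)=346080 g(24,-8)=735195 g(24,-6)=1305480 g(24,-4)=1950630 g(24,-2)=2453640 g(24,0)=2569560 g(24,2)=2150040 g(24,4)=1225785
Paths never hitting 6: Σ_s g(24,s) = 12926460
Paths hitting 6: 2^24 - 12926460 = 3850756
P = 3850756/16777216 = 962689/4194304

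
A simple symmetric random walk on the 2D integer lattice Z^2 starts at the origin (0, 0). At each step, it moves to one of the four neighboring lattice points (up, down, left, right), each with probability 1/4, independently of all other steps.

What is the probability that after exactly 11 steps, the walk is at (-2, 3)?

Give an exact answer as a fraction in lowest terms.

Let h be the number of horizontal steps (so 11-h are vertical). To end at (-2,3) need (h-2)/2 right-steps and ((11-h)+3)/2 up-steps.
Sum over h with 2 ≤ h ≤ 8, h ≡ 0 (mod 2), 11-h ≡ 1 (mod 2):
h=2: C(11,2)·C(2,0)·C(9,6) = 55·1·84 = 4620
h=4: C(11,4)·C(4,1)·C(7,5) = 330·4·21 = 27720
h=6: C(11,6)·C(6,2)·C(5,4) = 462·15·5 = 34650
h=8: C(11,8)·C(8,3)·C(3,3) = 165·56·1 = 9240
Total favorable: 76230
Total paths: 4^11 = 4194304
P = 76230/4194304 = 38115/2097152

Answer: 38115/2097152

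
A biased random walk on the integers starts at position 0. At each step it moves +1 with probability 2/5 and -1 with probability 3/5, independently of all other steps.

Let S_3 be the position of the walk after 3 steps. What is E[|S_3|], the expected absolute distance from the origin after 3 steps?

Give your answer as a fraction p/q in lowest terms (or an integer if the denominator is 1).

Answer: 39/25

Derivation:
S_3 takes values m ≡ 1 (mod 2) with |m| ≤ 3; P(S_3=m) = C(3,(3+m)/2) · (2/5)^((3+m)/2) · (3/5)^((3-m)/2).
Distribution: P(S=-3)=27/125, P(S=-1)=54/125, P(S=1)=36/125, P(S=3)=8/125
E[|S_3|] = Σ_m |m|·P(S_3=m) = 39/25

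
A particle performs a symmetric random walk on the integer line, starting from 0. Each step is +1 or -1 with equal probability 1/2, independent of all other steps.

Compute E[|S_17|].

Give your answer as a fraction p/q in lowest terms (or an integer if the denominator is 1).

S_17 takes values m ≡ 1 (mod 2) with |m| ≤ 17; P(S_17=m) = C(17,(17+m)/2)/2^17.
Total paths: 2^17 = 131072
Distribution: P(S=-17)=1/131072, P(S=-15)=17/131072, P(S=-13)=136/131072, P(S=-11)=680/131072, P(S=-9)=2380/131072, P(S=-7)=6188/131072, P(S=-5)=12376/131072, P(S=-3)=19448/131072, P(S=-1)=24310/131072, P(S=1)=24310/131072, P(S=3)=19448/131072, P(S=5)=12376/131072, P(S=7)=6188/131072, P(S=9)=2380/131072, P(S=11)=680/131072, P(S=13)=136/131072, P(S=15)=17/131072, P(S=17)=1/131072
E[|S_17|] = Σ_m |m|·P(S_17=m) = 437580/131072 = 109395/32768

Answer: 109395/32768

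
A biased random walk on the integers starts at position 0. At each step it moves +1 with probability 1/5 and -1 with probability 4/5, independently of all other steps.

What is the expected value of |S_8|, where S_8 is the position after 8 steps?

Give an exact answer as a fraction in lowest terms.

S_8 takes values m ≡ 0 (mod 2) with |m| ≤ 8; P(S_8=m) = C(8,(8+m)/2) · (1/5)^((8+m)/2) · (4/5)^((8-m)/2).
Distribution: P(S=-8)=65536/390625, P(S=-6)=131072/390625, P(S=-4)=114688/390625, P(S=-2)=57344/390625, P(S=0)=3584/78125, P(S=2)=3584/390625, P(S=4)=448/390625, P(S=6)=32/390625, P(S=8)=1/390625
E[|S_8|] = Σ_m |m|·P(S_8=m) = 378664/78125

Answer: 378664/78125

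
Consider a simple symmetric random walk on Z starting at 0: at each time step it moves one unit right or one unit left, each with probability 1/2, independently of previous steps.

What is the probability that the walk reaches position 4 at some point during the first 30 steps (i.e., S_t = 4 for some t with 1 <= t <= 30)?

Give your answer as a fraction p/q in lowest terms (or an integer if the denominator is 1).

Count via complement. Let g(t,s) = #length-t paths at position s with S_1..S_t all ≠ 4.
g(t,s) = g(t-1,s-1) + g(t-1,s+1) for s ≠ 4; g(t,4) = 0.
t=0: g(0,0)=1
t=1: g(1,-1)=1 g(1,1)=1
t=2: g(2,-2)=1 g(2,0)=2 g(2,2)=1
t=3: g(3,-3)=1 g(3,-1)=3 g(3,1)=3 g(3,3)=1
t=4: g(4,-4)=1 g(4,-2)=4 g(4,0)=6 g(4,2)=4
t=5: g(5,-5)=1 g(5,-3)=5 g(5,-1)=10 g(5,1)=10 g(5,3)=4
t=6: g(6,-6)=1 g(6,-4)=6 g(6,-2)=15 g(6,0)=20 g(6,2)=14
t=7: g(7,-7)=1 g(7,-5)=7 g(7,-3)=21 g(7,-1)=35 g(7,1)=34 g(7,3)=14
t=8: g(8,-8)=1 g(8,-6)=8 g(8,-4)=28 g(8,-2)=56 g(8,0)=69 g(8,2)=48
t=9: g(9,-9)=1 g(9,-7)=9 g(9,-5)=36 g(9,-3)=84 g(9,-1)=125 g(9,1)=117 g(9,3)=48
t=10: g(10,-10)=1 g(10,-8)=10 g(10,-6)=45 g(10,-4)=120 g(10,-2)=209 g(10,0)=242 g(10,2)=165
t=11: g(11,-11)=1 g(11,-9)=11 g(11,-7)=55 g(11,-5)=165 g(11,-3)=329 g(11,-1)=451 g(11,1)=407 g(11,3)=165
t=12: g(12,-12)=1 g(12,-10)=12 g(12,-8)=66 g(12,-6)=220 g(12,-4)=494 g(12,-2)=780 g(12,0)=858 g(12,2)=572
t=13: g(13,-13)=1 g(13,-11)=13 g(13,-9)=78 g(13,-7)=286 g(13,-5)=714 g(13,-3)=1274 g(13,-1)=1638 g(13,1)=1430 g(13,3)=572
t=14: g(14,-14)=1 g(14,-12)=14 g(14,-10)=91 g(14,-8)=364 g(14,-6)=1000 g(14,-4)=1988 g(14,-2)=2912 g(14,0)=3068 g(14,2)=2002
t=15: g(15,-15)=1 g(15,-13)=15 g(15,-11)=105 g(15,-9)=455 g(15,-7)=1364 g(15,-5)=2988 g(15,-3)=4900 g(15,-1)=5980 g(15,1)=5070 g(15,3)=2002
t=16: g(16,-16)=1 g(16,-14)=16 g(16,-12)=120 g(16,-10)=560 g(16,-8)=1819 g(16,-6)=4352 g(16,-4)=7888 g(16,-2)=10880 g(16,0)=11050 g(16,2)=7072
t=17: g(17,-17)=1 g(17,-15)=17 g(17,-13)=136 g(17,-11)=680 g(17,-9)=2379 g(17,-7)=6171 g(17,-5)=12240 g(17,-3)=18768 g(17,-1)=21930 g(17,1)=18122 g(17,3)=7072
t=18: g(18,-18)=1 g(18,-16)=18 g(18,-14)=153 g(18,-12)=816 g(18,-10)=3059 g(18,-8)=8550 g(18,-6)=18411 g(18,-4)=31008 g(18,-2)=40698 g(18,0)=40052 g(18,2)=25194
t=19: g(19,-19)=1 g(19,-17)=19 g(19,-15)=171 g(19,-13)=969 g(19,-11)=3875 g(19,-9)=11609 g(19,-7)=26961 g(19,-5)=49419 g(19,-3)=71706 g(19,-1)=80750 g(19,1)=65246 g(19,3)=25194
t=20: g(20,-20)=1 g(20,-18)=20 g(20,-16)=190 g(20,-14)=1140 g(20,-12)=4844 g(20,-10)=15484 g(20,-8)=38570 g(20,-6)=76380 g(20,-4)=121125 g(20,-2)=152456 g(20,0)=145996 g(20,2)=90440
t=21: g(21,-21)=1 g(21,-19)=21 g(21,-17)=210 g(21,-15)=1330 g(21,-13)=5984 g(21,-11)=20328 g(21,-9)=54054 g(21,-7)=114950 g(21,-5)=197505 g(21,-3)=273581 g(21,-1)=298452 g(21,1)=236436 g(21,3)=90440
t=22: g(22,-22)=1 g(22,-20)=22 g(22,-18)=231 g(22,-16)=1540 g(22,-14)=7314 g(22,-12)=26312 g(22,-10)=74382 g(22,-8)=169004 g(22,-6)=312455 g(22,-4)=471086 g(22,-2)=572033 g(22,0)=534888 g(22,2)=326876
t=23: g(23,-23)=1 g(23,-21)=23 g(23,-19)=253 g(23,-17)=1771 g(23,-15)=8854 g(23,-13)=33626 g(23,-11)=100694 g(23,-9)=243386 g(23,-7)=481459 g(23,-5)=783541 g(23,-3)=1043119 g(23,-1)=1106921 g(23,1)=861764 g(23,3)=326876
t=24: g(24,-24)=1 g(24,-22)=24 g(24,-20)=276 g(24,-18)=2024 g(24,-16)=10625 g(24,-14)=42480 g(24,-12)=134320 g(24,-10)=344080 g(24,-8)=724845 g(24,-6)=1265000 g(24,-4)=1826660 g(24,-2)=2150040 g(24,0)=1968685 g(24,2)=1188640
t=25: g(25,-25)=1 g(25,-23)=25 g(25,-21)=300 g(25,-19)=2300 g(25,-17)=12649 g(25,-15)=53105 g(25,-13)=176800 g(25,-11)=478400 g(25,-9)=1068925 g(25,-7)=1989845 g(25,-5)=3091660 g(25,-3)=3976700 g(25,-1)=4118725 g(25,1)=3157325 g(25,3)=1188640
t=26: g(26,-26)=1 g(26,-24)=26 g(26,-22)=325 g(26,-20)=2600 g(26,-18)=14949 g(26,-16)=65754 g(26,-14)=229905 g(26,-12)=655200 g(26,-10)=1547325 g(26,-8)=3058770 g(26,-6)=5081505 g(26,-4)=7068360 g(26,-2)=8095425 g(26,0)=7276050 g(26,2)=4345965
t=27: g(27,-27)=1 g(27,-25)=27 g(27,-23)=351 g(27,-21)=2925 g(27,-19)=17549 g(27,-17)=80703 g(27,-15)=295659 g(27,-13)=885105 g(27,-11)=2202525 g(27,-9)=4606095 g(27,-7)=8140275 g(27,-5)=12149865 g(27,-3)=15163785 g(27,-1)=15371475 g(27,1)=11622015 g(27,3)=4345965
t=28: g(28,-28)=1 g(28,-26)=28 g(28,-24)=378 g(28,-22)=3276 g(28,-20)=20474 g(28,-18)=98252 g(28,-16)=376362 g(28,-14)=1180764 g(28,-12)=3087630 g(28,-10)=6808620 g(28,-8)=12746370 g(28,-6)=20290140 g(28,-4)=27313650 g(28,-2)=30535260 g(28,0)=26993490 g(28,2)=15967980
t=29: g(29,-29)=1 g(29,-27)=29 g(29,-25)=406 g(29,-23)=3654 g(29,-21)=23750 g(29,-19)=118726 g(29,-17)=474614 g(29,-15)=1557126 g(29,-13)=4268394 g(29,-11)=9896250 g(29,-9)=19554990 g(29,-7)=33036510 g(29,-5)=47603790 g(29,-3)=57848910 g(29,-1)=57528750 g(29,1)=42961470 g(29,3)=15967980
t=30: g(30,-30)=1 g(30,-28)=30 g(30,-26)=435 g(30,-24)=4060 g(30,-22)=27404 g(30,-20)=142476 g(30,-18)=593340 g(30,-16)=2031740 g(30,-14)=5825520 g(30,-12)=14164644 g(30,-10)=29451240 g(30,-8)=52591500 g(30,-6)=80640300 g(30,-4)=105452700 g(30,-2)=115377660 g(30,0)=100490220 g(30,2)=58929450
Paths never hitting 4: Σ_s g(30,s) = 565722720
Paths hitting 4: 2^30 - 565722720 = 508019104
P = 508019104/1073741824 = 15875597/33554432

Answer: 15875597/33554432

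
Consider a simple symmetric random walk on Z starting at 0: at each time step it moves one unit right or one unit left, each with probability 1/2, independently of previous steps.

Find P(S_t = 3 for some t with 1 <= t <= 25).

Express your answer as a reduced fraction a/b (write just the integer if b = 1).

Count via complement. Let g(t,s) = #length-t paths at position s with S_1..S_t all ≠ 3.
g(t,s) = g(t-1,s-1) + g(t-1,s+1) for s ≠ 3; g(t,3) = 0.
t=0: g(0,0)=1
t=1: g(1,-1)=1 g(1,1)=1
t=2: g(2,-2)=1 g(2,0)=2 g(2,2)=1
t=3: g(3,-3)=1 g(3,-1)=3 g(3,1)=3
t=4: g(4,-4)=1 g(4,-2)=4 g(4,0)=6 g(4,2)=3
t=5: g(5,-5)=1 g(5,-3)=5 g(5,-1)=10 g(5,1)=9
t=6: g(6,-6)=1 g(6,-4)=6 g(6,-2)=15 g(6,0)=19 g(6,2)=9
t=7: g(7,-7)=1 g(7,-5)=7 g(7,-3)=21 g(7,-1)=34 g(7,1)=28
t=8: g(8,-8)=1 g(8,-6)=8 g(8,-4)=28 g(8,-2)=55 g(8,0)=62 g(8,2)=28
t=9: g(9,-9)=1 g(9,-7)=9 g(9,-5)=36 g(9,-3)=83 g(9,-1)=117 g(9,1)=90
t=10: g(10,-10)=1 g(10,-8)=10 g(10,-6)=45 g(10,-4)=119 g(10,-2)=200 g(10,0)=207 g(10,2)=90
t=11: g(11,-11)=1 g(11,-9)=11 g(11,-7)=55 g(11,-5)=164 g(11,-3)=319 g(11,-1)=407 g(11,1)=297
t=12: g(12,-12)=1 g(12,-10)=12 g(12,-8)=66 g(12,-6)=219 g(12,-4)=483 g(12,-2)=726 g(12,0)=704 g(12,2)=297
t=13: g(13,-13)=1 g(13,-11)=13 g(13,-9)=78 g(13,-7)=285 g(13,-5)=702 g(13,-3)=1209 g(13,-1)=1430 g(13,1)=1001
t=14: g(14,-14)=1 g(14,-12)=14 g(14,-10)=91 g(14,-8)=363 g(14,-6)=987 g(14,-4)=1911 g(14,-2)=2639 g(14,0)=2431 g(14,2)=1001
t=15: g(15,-15)=1 g(15,-13)=15 g(15,-11)=105 g(15,-9)=454 g(15,-7)=1350 g(15,-5)=2898 g(15,-3)=4550 g(15,-1)=5070 g(15,1)=3432
t=16: g(16,-16)=1 g(16,-14)=16 g(16,-12)=120 g(16,-10)=559 g(16,-8)=1804 g(16,-6)=4248 g(16,-4)=7448 g(16,-2)=9620 g(16,0)=8502 g(16,2)=3432
t=17: g(17,-17)=1 g(17,-15)=17 g(17,-13)=136 g(17,-11)=679 g(17,-9)=2363 g(17,-7)=6052 g(17,-5)=11696 g(17,-3)=17068 g(17,-1)=18122 g(17,1)=11934
t=18: g(18,-18)=1 g(18,-16)=18 g(18,-14)=153 g(18,-12)=815 g(18,-10)=3042 g(18,-8)=8415 g(18,-6)=17748 g(18,-4)=28764 g(18,-2)=35190 g(18,0)=30056 g(18,2)=11934
t=19: g(19,-19)=1 g(19,-17)=19 g(19,-15)=171 g(19,-13)=968 g(19,-11)=3857 g(19,-9)=11457 g(19,-7)=26163 g(19,-5)=46512 g(19,-3)=63954 g(19,-1)=65246 g(19,1)=41990
t=20: g(20,-20)=1 g(20,-18)=20 g(20,-16)=190 g(20,-14)=1139 g(20,-12)=4825 g(20,-10)=15314 g(20,-8)=37620 g(20,-6)=72675 g(20,-4)=110466 g(20,-2)=129200 g(20,0)=107236 g(20,2)=41990
t=21: g(21,-21)=1 g(21,-19)=21 g(21,-17)=210 g(21,-15)=1329 g(21,-13)=5964 g(21,-11)=20139 g(21,-9)=52934 g(21,-7)=110295 g(21,-5)=183141 g(21,-3)=239666 g(21,-1)=236436 g(21,1)=149226
t=22: g(22,-22)=1 g(22,-20)=22 g(22,-18)=231 g(22,-16)=1539 g(22,-14)=7293 g(22,-12)=26103 g(22,-10)=73073 g(22,-8)=163229 g(22,-6)=293436 g(22,-4)=422807 g(22,-2)=476102 g(22,0)=385662 g(22,2)=149226
t=23: g(23,-23)=1 g(23,-21)=23 g(23,-19)=253 g(23,-17)=1770 g(23,-15)=8832 g(23,-13)=33396 g(23,-11)=99176 g(23,-9)=236302 g(23,-7)=456665 g(23,-5)=716243 g(23,-3)=898909 g(23,-1)=861764 g(23,1)=534888
t=24: g(24,-24)=1 g(24,-22)=24 g(24,-20)=276 g(24,-18)=2023 g(24,-16)=10602 g(24,-14)=42228 g(24,-12)=132572 g(24,-10)=335478 g(24,-8)=692967 g(24,-6)=1172908 g(24,-4)=1615152 g(24,-2)=1760673 g(24,0)=1396652 g(24,2)=534888
t=25: g(25,-25)=1 g(25,-23)=25 g(25,-21)=300 g(25,-19)=2299 g(25,-17)=12625 g(25,-15)=52830 g(25,-13)=174800 g(25,-11)=468050 g(25,-9)=1028445 g(25,-7)=1865875 g(25,-5)=2788060 g(25,-3)=3375825 g(25,-1)=3157325 g(25,1)=1931540
Paths never hitting 3: Σ_s g(25,s) = 14858000
Paths hitting 3: 2^25 - 14858000 = 18696432
P = 18696432/33554432 = 1168527/2097152

Answer: 1168527/2097152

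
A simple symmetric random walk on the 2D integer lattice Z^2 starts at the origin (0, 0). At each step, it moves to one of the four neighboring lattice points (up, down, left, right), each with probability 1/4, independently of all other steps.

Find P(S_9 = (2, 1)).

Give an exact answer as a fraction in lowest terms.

Let h be the number of horizontal steps (so 9-h are vertical). To end at (2,1) need (h+2)/2 right-steps and ((9-h)+1)/2 up-steps.
Sum over h with 2 ≤ h ≤ 8, h ≡ 0 (mod 2), 9-h ≡ 1 (mod 2):
h=2: C(9,2)·C(2,2)·C(7,4) = 36·1·35 = 1260
h=4: C(9,4)·C(4,3)·C(5,3) = 126·4·10 = 5040
h=6: C(9,6)·C(6,4)·C(3,2) = 84·15·3 = 3780
h=8: C(9,8)·C(8,5)·C(1,1) = 9·56·1 = 504
Total favorable: 10584
Total paths: 4^9 = 262144
P = 10584/262144 = 1323/32768

Answer: 1323/32768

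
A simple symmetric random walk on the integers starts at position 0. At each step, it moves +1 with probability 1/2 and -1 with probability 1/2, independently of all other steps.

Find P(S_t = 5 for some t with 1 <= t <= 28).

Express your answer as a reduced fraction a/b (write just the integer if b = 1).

Answer: 46295513/134217728

Derivation:
Count via complement. Let g(t,s) = #length-t paths at position s with S_1..S_t all ≠ 5.
g(t,s) = g(t-1,s-1) + g(t-1,s+1) for s ≠ 5; g(t,5) = 0.
t=0: g(0,0)=1
t=1: g(1,-1)=1 g(1,1)=1
t=2: g(2,-2)=1 g(2,0)=2 g(2,2)=1
t=3: g(3,-3)=1 g(3,-1)=3 g(3,1)=3 g(3,3)=1
t=4: g(4,-4)=1 g(4,-2)=4 g(4,0)=6 g(4,2)=4 g(4,4)=1
t=5: g(5,-5)=1 g(5,-3)=5 g(5,-1)=10 g(5,1)=10 g(5,3)=5
t=6: g(6,-6)=1 g(6,-4)=6 g(6,-2)=15 g(6,0)=20 g(6,2)=15 g(6,4)=5
t=7: g(7,-7)=1 g(7,-5)=7 g(7,-3)=21 g(7,-1)=35 g(7,1)=35 g(7,3)=20
t=8: g(8,-8)=1 g(8,-6)=8 g(8,-4)=28 g(8,-2)=56 g(8,0)=70 g(8,2)=55 g(8,4)=20
t=9: g(9,-9)=1 g(9,-7)=9 g(9,-5)=36 g(9,-3)=84 g(9,-1)=126 g(9,1)=125 g(9,3)=75
t=10: g(10,-10)=1 g(10,-8)=10 g(10,-6)=45 g(10,-4)=120 g(10,-2)=210 g(10,0)=251 g(10,2)=200 g(10,4)=75
t=11: g(11,-11)=1 g(11,-9)=11 g(11,-7)=55 g(11,-5)=165 g(11,-3)=330 g(11,-1)=461 g(11,1)=451 g(11,3)=275
t=12: g(12,-12)=1 g(12,-10)=12 g(12,-8)=66 g(12,-6)=220 g(12,-4)=495 g(12,-2)=791 g(12,0)=912 g(12,2)=726 g(12,4)=275
t=13: g(13,-13)=1 g(13,-11)=13 g(13,-9)=78 g(13,-7)=286 g(13,-5)=715 g(13,-3)=1286 g(13,-1)=1703 g(13,1)=1638 g(13,3)=1001
t=14: g(14,-14)=1 g(14,-12)=14 g(14,-10)=91 g(14,-8)=364 g(14,-6)=1001 g(14,-4)=2001 g(14,-2)=2989 g(14,0)=3341 g(14,2)=2639 g(14,4)=1001
t=15: g(15,-15)=1 g(15,-13)=15 g(15,-11)=105 g(15,-9)=455 g(15,-7)=1365 g(15,-5)=3002 g(15,-3)=4990 g(15,-1)=6330 g(15,1)=5980 g(15,3)=3640
t=16: g(16,-16)=1 g(16,-14)=16 g(16,-12)=120 g(16,-10)=560 g(16,-8)=1820 g(16,-6)=4367 g(16,-4)=7992 g(16,-2)=11320 g(16,0)=12310 g(16,2)=9620 g(16,4)=3640
t=17: g(17,-17)=1 g(17,-15)=17 g(17,-13)=136 g(17,-11)=680 g(17,-9)=2380 g(17,-7)=6187 g(17,-5)=12359 g(17,-3)=19312 g(17,-1)=23630 g(17,1)=21930 g(17,3)=13260
t=18: g(18,-18)=1 g(18,-16)=18 g(18,-14)=153 g(18,-12)=816 g(18,-10)=3060 g(18,-8)=8567 g(18,-6)=18546 g(18,-4)=31671 g(18,-2)=42942 g(18,0)=45560 g(18,2)=35190 g(18,4)=13260
t=19: g(19,-19)=1 g(19,-17)=19 g(19,-15)=171 g(19,-13)=969 g(19,-11)=3876 g(19,-9)=11627 g(19,-7)=27113 g(19,-5)=50217 g(19,-3)=74613 g(19,-1)=88502 g(19,1)=80750 g(19,3)=48450
t=20: g(20,-20)=1 g(20,-18)=20 g(20,-16)=190 g(20,-14)=1140 g(20,-12)=4845 g(20,-10)=15503 g(20,-8)=38740 g(20,-6)=77330 g(20,-4)=124830 g(20,-2)=163115 g(20,0)=169252 g(20,2)=129200 g(20,4)=48450
t=21: g(21,-21)=1 g(21,-19)=21 g(21,-17)=210 g(21,-15)=1330 g(21,-13)=5985 g(21,-11)=20348 g(21,-9)=54243 g(21,-7)=116070 g(21,-5)=202160 g(21,-3)=287945 g(21,-1)=332367 g(21,1)=298452 g(21,3)=177650
t=22: g(22,-22)=1 g(22,-20)=22 g(22,-18)=231 g(22,-16)=1540 g(22,-14)=7315 g(22,-12)=26333 g(22,-10)=74591 g(22,-8)=170313 g(22,-6)=318230 g(22,-4)=490105 g(22,-2)=620312 g(22,0)=630819 g(22,2)=476102 g(22,4)=177650
t=23: g(23,-23)=1 g(23,-21)=23 g(23,-19)=253 g(23,-17)=1771 g(23,-15)=8855 g(23,-13)=33648 g(23,-11)=100924 g(23,-9)=244904 g(23,-7)=488543 g(23,-5)=808335 g(23,-3)=1110417 g(23,-1)=1251131 g(23,1)=1106921 g(23,3)=653752
t=24: g(24,-24)=1 g(24,-22)=24 g(24,-20)=276 g(24,-18)=2024 g(24,-16)=10626 g(24,-14)=42503 g(24,-12)=134572 g(24,-10)=345828 g(24,-8)=733447 g(24,-6)=1296878 g(24,-4)=1918752 g(24,-2)=2361548 g(24,0)=2358052 g(24,2)=1760673 g(24,4)=653752
t=25: g(25,-25)=1 g(25,-23)=25 g(25,-21)=300 g(25,-19)=2300 g(25,-17)=12650 g(25,-15)=53129 g(25,-13)=177075 g(25,-11)=480400 g(25,-9)=1079275 g(25,-7)=2030325 g(25,-5)=3215630 g(25,-3)=4280300 g(25,-1)=4719600 g(25,1)=4118725 g(25,3)=2414425
t=26: g(26,-26)=1 g(26,-24)=26 g(26,-22)=325 g(26,-20)=2600 g(26,-18)=14950 g(26,-16)=65779 g(26,-14)=230204 g(26,-12)=657475 g(26,-10)=1559675 g(26,-8)=3109600 g(26,-6)=5245955 g(26,-4)=7495930 g(26,-2)=8999900 g(26,0)=8838325 g(26,2)=6533150 g(26,4)=2414425
t=27: g(27,-27)=1 g(27,-25)=27 g(27,-23)=351 g(27,-21)=2925 g(27,-19)=17550 g(27,-17)=80729 g(27,-15)=295983 g(27,-13)=887679 g(27,-11)=2217150 g(27,-9)=4669275 g(27,-7)=8355555 g(27,-5)=12741885 g(27,-3)=16495830 g(27,-1)=17838225 g(27,1)=15371475 g(27,3)=8947575
t=28: g(28,-28)=1 g(28,-26)=28 g(28,-24)=378 g(28,-22)=3276 g(28,-20)=20475 g(28,-18)=98279 g(28,-16)=376712 g(28,-14)=1183662 g(28,-12)=3104829 g(28,-10)=6886425 g(28,-8)=13024830 g(28,-6)=21097440 g(28,-4)=29237715 g(28,-2)=34334055 g(28,0)=33209700 g(28,2)=24319050 g(28,4)=8947575
Paths never hitting 5: Σ_s g(28,s) = 175844430
Paths hitting 5: 2^28 - 175844430 = 92591026
P = 92591026/268435456 = 46295513/134217728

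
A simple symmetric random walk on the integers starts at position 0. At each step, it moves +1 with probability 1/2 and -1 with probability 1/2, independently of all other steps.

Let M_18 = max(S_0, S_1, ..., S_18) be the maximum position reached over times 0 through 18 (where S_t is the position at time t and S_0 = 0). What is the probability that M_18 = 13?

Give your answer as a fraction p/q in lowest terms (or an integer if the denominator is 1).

Answer: 153/262144

Derivation:
Let M_18 = max(S_0,...,S_18). Use the reflection principle: for j ≥ 1, #{paths with M_18 ≥ j} = #{S_18 ≥ j} + #{S_18 ≥ j+1}.
By reflection, #{M_18 ≥ 13} = #{S_18 ≥ 13} + #{S_18 ≥ 14} = 172 + 172 = 344.
#{M_18 ≥ 14} = #{S_18 ≥ 14} + #{S_18 ≥ 15} = 172 + 19 = 191.
#{M_18 = 13} = 344 - 191 = 153.
P(M_18 = 13) = 153/262144 = 153/262144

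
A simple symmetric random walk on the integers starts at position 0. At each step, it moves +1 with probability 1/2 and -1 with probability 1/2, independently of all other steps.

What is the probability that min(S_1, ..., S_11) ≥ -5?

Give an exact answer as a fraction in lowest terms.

Answer: 957/1024

Derivation:
Let f(t,s) = #length-t paths at position s with S_1..S_t all ≥ -5.
f(t,s) = f(t-1,s-1) + f(t-1,s+1) for s ≥ -5; f(t,s) = 0 for s < -5.
t=0: f(0,0)=1
t=1: f(1,-1)=1 f(1,1)=1
t=2: f(2,-2)=1 f(2,0)=2 f(2,2)=1
t=3: f(3,-3)=1 f(3,-1)=3 f(3,1)=3 f(3,3)=1
t=4: f(4,-4)=1 f(4,-2)=4 f(4,0)=6 f(4,2)=4 f(4,4)=1
t=5: f(5,-5)=1 f(5,-3)=5 f(5,-1)=10 f(5,1)=10 f(5,3)=5 f(5,5)=1
t=6: f(6,-4)=6 f(6,-2)=15 f(6,0)=20 f(6,2)=15 f(6,4)=6 f(6,6)=1
t=7: f(7,-5)=6 f(7,-3)=21 f(7,-1)=35 f(7,1)=35 f(7,3)=21 f(7,5)=7 f(7,7)=1
t=8: f(8,-4)=27 f(8,-2)=56 f(8,0)=70 f(8,2)=56 f(8,4)=28 f(8,6)=8 f(8,8)=1
t=9: f(9,-5)=27 f(9,-3)=83 f(9,-1)=126 f(9,1)=126 f(9,3)=84 f(9,5)=36 f(9,7)=9 f(9,9)=1
t=10: f(10,-4)=110 f(10,-2)=209 f(10,0)=252 f(10,2)=210 f(10,4)=120 f(10,6)=45 f(10,8)=10 f(10,10)=1
t=11: f(11,-5)=110 f(11,-3)=319 f(11,-1)=461 f(11,1)=462 f(11,3)=330 f(11,5)=165 f(11,7)=55 f(11,9)=11 f(11,11)=1
Σ_s f(11,s) = 1914
P = 1914/2048 = 957/1024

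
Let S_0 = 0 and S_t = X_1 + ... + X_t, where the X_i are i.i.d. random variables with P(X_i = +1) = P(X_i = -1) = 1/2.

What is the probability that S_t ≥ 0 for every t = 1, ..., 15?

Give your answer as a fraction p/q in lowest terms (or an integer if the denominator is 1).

Let f(t,s) = #length-t paths at position s with S_1..S_t all ≥ 0.
f(t,s) = f(t-1,s-1) + f(t-1,s+1) for s ≥ 0; f(t,s) = 0 for s < 0.
t=0: f(0,0)=1
t=1: f(1,1)=1
t=2: f(2,0)=1 f(2,2)=1
t=3: f(3,1)=2 f(3,3)=1
t=4: f(4,0)=2 f(4,2)=3 f(4,4)=1
t=5: f(5,1)=5 f(5,3)=4 f(5,5)=1
t=6: f(6,0)=5 f(6,2)=9 f(6,4)=5 f(6,6)=1
t=7: f(7,1)=14 f(7,3)=14 f(7,5)=6 f(7,7)=1
t=8: f(8,0)=14 f(8,2)=28 f(8,4)=20 f(8,6)=7 f(8,8)=1
t=9: f(9,1)=42 f(9,3)=48 f(9,5)=27 f(9,7)=8 f(9,9)=1
t=10: f(10,0)=42 f(10,2)=90 f(10,4)=75 f(10,6)=35 f(10,8)=9 f(10,10)=1
t=11: f(11,1)=132 f(11,3)=165 f(11,5)=110 f(11,7)=44 f(11,9)=10 f(11,11)=1
t=12: f(12,0)=132 f(12,2)=297 f(12,4)=275 f(12,6)=154 f(12,8)=54 f(12,10)=11 f(12,12)=1
t=13: f(13,1)=429 f(13,3)=572 f(13,5)=429 f(13,7)=208 f(13,9)=65 f(13,11)=12 f(13,13)=1
t=14: f(14,0)=429 f(14,2)=1001 f(14,4)=1001 f(14,6)=637 f(14,8)=273 f(14,10)=77 f(14,12)=13 f(14,14)=1
t=15: f(15,1)=1430 f(15,3)=2002 f(15,5)=1638 f(15,7)=910 f(15,9)=350 f(15,11)=90 f(15,13)=14 f(15,15)=1
Σ_s f(15,s) = 6435
P = 6435/32768 = 6435/32768

Answer: 6435/32768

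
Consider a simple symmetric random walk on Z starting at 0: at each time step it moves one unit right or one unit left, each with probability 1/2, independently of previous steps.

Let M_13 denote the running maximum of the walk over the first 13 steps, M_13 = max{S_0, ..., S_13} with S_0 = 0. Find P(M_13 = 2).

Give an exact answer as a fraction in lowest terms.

Let M_13 = max(S_0,...,S_13). Use the reflection principle: for j ≥ 1, #{paths with M_13 ≥ j} = #{S_13 ≥ j} + #{S_13 ≥ j+1}.
By reflection, #{M_13 ≥ 2} = #{S_13 ≥ 2} + #{S_13 ≥ 3} = 2380 + 2380 = 4760.
#{M_13 ≥ 3} = #{S_13 ≥ 3} + #{S_13 ≥ 4} = 2380 + 1093 = 3473.
#{M_13 = 2} = 4760 - 3473 = 1287.
P(M_13 = 2) = 1287/8192 = 1287/8192

Answer: 1287/8192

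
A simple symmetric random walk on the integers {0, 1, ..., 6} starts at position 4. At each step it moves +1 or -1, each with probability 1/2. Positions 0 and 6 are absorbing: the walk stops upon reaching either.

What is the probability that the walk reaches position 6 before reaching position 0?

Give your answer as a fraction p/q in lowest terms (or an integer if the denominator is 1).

Answer: 2/3

Derivation:
Symmetric walk (p = 1/2): the harmonic-function argument gives P(hit 6 before 0 | start at 4) = a/N.
P = 4/6 = 2/3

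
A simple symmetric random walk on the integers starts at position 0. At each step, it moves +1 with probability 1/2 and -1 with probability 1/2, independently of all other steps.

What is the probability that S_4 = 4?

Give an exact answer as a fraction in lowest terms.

To reach position 4 after 4 steps: need 4 steps of +1 and 0 of -1.
Favorable paths: C(4,4) = 1
Total paths: 2^4 = 16
P = 1/16 = 1/16

Answer: 1/16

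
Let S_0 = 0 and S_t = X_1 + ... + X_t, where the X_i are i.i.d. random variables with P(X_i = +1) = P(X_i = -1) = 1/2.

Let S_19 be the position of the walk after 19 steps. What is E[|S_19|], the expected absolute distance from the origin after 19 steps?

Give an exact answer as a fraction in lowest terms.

Answer: 230945/65536

Derivation:
S_19 takes values m ≡ 1 (mod 2) with |m| ≤ 19; P(S_19=m) = C(19,(19+m)/2)/2^19.
Total paths: 2^19 = 524288
Distribution: P(S=-19)=1/524288, P(S=-17)=19/524288, P(S=-15)=171/524288, P(S=-13)=969/524288, P(S=-11)=3876/524288, P(S=-9)=11628/524288, P(S=-7)=27132/524288, P(S=-5)=50388/524288, P(S=-3)=75582/524288, P(S=-1)=92378/524288, P(S=1)=92378/524288, P(S=3)=75582/524288, P(S=5)=50388/524288, P(S=7)=27132/524288, P(S=9)=11628/524288, P(S=11)=3876/524288, P(S=13)=969/524288, P(S=15)=171/524288, P(S=17)=19/524288, P(S=19)=1/524288
E[|S_19|] = Σ_m |m|·P(S_19=m) = 1847560/524288 = 230945/65536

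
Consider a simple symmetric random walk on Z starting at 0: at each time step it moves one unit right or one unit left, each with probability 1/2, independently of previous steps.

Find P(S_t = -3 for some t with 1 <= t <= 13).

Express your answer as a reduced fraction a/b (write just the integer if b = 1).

Count via complement. Let g(t,s) = #length-t paths at position s with S_1..S_t all ≠ -3.
g(t,s) = g(t-1,s-1) + g(t-1,s+1) for s ≠ -3; g(t,-3) = 0.
t=0: g(0,0)=1
t=1: g(1,-1)=1 g(1,1)=1
t=2: g(2,-2)=1 g(2,0)=2 g(2,2)=1
t=3: g(3,-1)=3 g(3,1)=3 g(3,3)=1
t=4: g(4,-2)=3 g(4,0)=6 g(4,2)=4 g(4,4)=1
t=5: g(5,-1)=9 g(5,1)=10 g(5,3)=5 g(5,5)=1
t=6: g(6,-2)=9 g(6,0)=19 g(6,2)=15 g(6,4)=6 g(6,6)=1
t=7: g(7,-1)=28 g(7,1)=34 g(7,3)=21 g(7,5)=7 g(7,7)=1
t=8: g(8,-2)=28 g(8,0)=62 g(8,2)=55 g(8,4)=28 g(8,6)=8 g(8,8)=1
t=9: g(9,-1)=90 g(9,1)=117 g(9,3)=83 g(9,5)=36 g(9,7)=9 g(9,9)=1
t=10: g(10,-2)=90 g(10,0)=207 g(10,2)=200 g(10,4)=119 g(10,6)=45 g(10,8)=10 g(10,10)=1
t=11: g(11,-1)=297 g(11,1)=407 g(11,3)=319 g(11,5)=164 g(11,7)=55 g(11,9)=11 g(11,11)=1
t=12: g(12,-2)=297 g(12,0)=704 g(12,2)=726 g(12,4)=483 g(12,6)=219 g(12,8)=66 g(12,10)=12 g(12,12)=1
t=13: g(13,-1)=1001 g(13,1)=1430 g(13,3)=1209 g(13,5)=702 g(13,7)=285 g(13,9)=78 g(13,11)=13 g(13,13)=1
Paths never hitting -3: Σ_s g(13,s) = 4719
Paths hitting -3: 2^13 - 4719 = 3473
P = 3473/8192 = 3473/8192

Answer: 3473/8192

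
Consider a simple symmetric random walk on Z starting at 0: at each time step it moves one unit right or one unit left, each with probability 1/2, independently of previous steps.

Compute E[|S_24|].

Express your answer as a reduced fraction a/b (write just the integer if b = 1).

S_24 takes values m ≡ 0 (mod 2) with |m| ≤ 24; P(S_24=m) = C(24,(24+m)/2)/2^24.
Total paths: 2^24 = 16777216
Distribution: P(S=-24)=1/16777216, P(S=-22)=24/16777216, P(S=-20)=276/16777216, P(S=-18)=2024/16777216, P(S=-16)=10626/16777216, P(S=-14)=42504/16777216, P(S=-12)=134596/16777216, P(S=-10)=346104/16777216, P(S=-8)=735471/16777216, P(S=-6)=1307504/16777216, P(S=-4)=1961256/16777216, P(S=-2)=2496144/16777216, P(S=0)=2704156/16777216, P(S=2)=2496144/16777216, P(S=4)=1961256/16777216, P(S=6)=1307504/16777216, P(S=8)=735471/16777216, P(S=10)=346104/16777216, P(S=12)=134596/16777216, P(S=14)=42504/16777216, P(S=16)=10626/16777216, P(S=18)=2024/16777216, P(S=20)=276/16777216, P(S=22)=24/16777216, P(S=24)=1/16777216
E[|S_24|] = Σ_m |m|·P(S_24=m) = 64899744/16777216 = 2028117/524288

Answer: 2028117/524288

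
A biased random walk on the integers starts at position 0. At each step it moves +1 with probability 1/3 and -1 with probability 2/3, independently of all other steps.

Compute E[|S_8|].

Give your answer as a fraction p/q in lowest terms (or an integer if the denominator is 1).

Answer: 20392/6561

Derivation:
S_8 takes values m ≡ 0 (mod 2) with |m| ≤ 8; P(S_8=m) = C(8,(8+m)/2) · (1/3)^((8+m)/2) · (2/3)^((8-m)/2).
Distribution: P(S=-8)=256/6561, P(S=-6)=1024/6561, P(S=-4)=1792/6561, P(S=-2)=1792/6561, P(S=0)=1120/6561, P(S=2)=448/6561, P(S=4)=112/6561, P(S=6)=16/6561, P(S=8)=1/6561
E[|S_8|] = Σ_m |m|·P(S_8=m) = 20392/6561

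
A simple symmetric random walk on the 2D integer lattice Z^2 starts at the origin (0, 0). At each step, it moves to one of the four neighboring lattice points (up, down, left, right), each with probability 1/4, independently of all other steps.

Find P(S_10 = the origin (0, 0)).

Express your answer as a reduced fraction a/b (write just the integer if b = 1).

Let h be the number of horizontal steps (so 10-h are vertical). To end at (0,0) need (h+0)/2 right-steps and ((10-h)+0)/2 up-steps.
Sum over h with 0 ≤ h ≤ 10, h ≡ 0 (mod 2), 10-h ≡ 0 (mod 2):
h=0: C(10,0)·C(0,0)·C(10,5) = 1·1·252 = 252
h=2: C(10,2)·C(2,1)·C(8,4) = 45·2·70 = 6300
h=4: C(10,4)·C(4,2)·C(6,3) = 210·6·20 = 25200
h=6: C(10,6)·C(6,3)·C(4,2) = 210·20·6 = 25200
h=8: C(10,8)·C(8,4)·C(2,1) = 45·70·2 = 6300
h=10: C(10,10)·C(10,5)·C(0,0) = 1·252·1 = 252
Total favorable: 63504
Total paths: 4^10 = 1048576
P = 63504/1048576 = 3969/65536

Answer: 3969/65536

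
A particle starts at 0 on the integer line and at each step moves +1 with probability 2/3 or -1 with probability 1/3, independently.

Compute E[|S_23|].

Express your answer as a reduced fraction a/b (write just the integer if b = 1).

Answer: 247004221931/31381059609

Derivation:
S_23 takes values m ≡ 1 (mod 2) with |m| ≤ 23; P(S_23=m) = C(23,(23+m)/2) · (2/3)^((23+m)/2) · (1/3)^((23-m)/2).
Distribution: P(S=-23)=1/94143178827, P(S=-21)=46/94143178827, P(S=-19)=1012/94143178827, P(S=-17)=14168/94143178827, P(S=-15)=141680/94143178827, P(S=-13)=1076768/94143178827, P(S=-11)=2153536/31381059609, P(S=-9)=10460032/31381059609, P(S=-7)=41840128/31381059609, P(S=-5)=418401280/94143178827, P(S=-3)=1171523584/94143178827, P(S=-1)=2769055744/94143178827, P(S=1)=5538111488/94143178827, P(S=3)=9372188672/94143178827, P(S=5)=13388840960/94143178827, P(S=7)=5355536384/31381059609, P(S=9)=5355536384/31381059609, P(S=11)=4410441728/31381059609, P(S=13)=8820883456/94143178827, P(S=15)=4642570240/94143178827, P(S=17)=1857028096/94143178827, P(S=19)=530579456/94143178827, P(S=21)=96468992/94143178827, P(S=23)=8388608/94143178827
E[|S_23|] = Σ_m |m|·P(S_23=m) = 247004221931/31381059609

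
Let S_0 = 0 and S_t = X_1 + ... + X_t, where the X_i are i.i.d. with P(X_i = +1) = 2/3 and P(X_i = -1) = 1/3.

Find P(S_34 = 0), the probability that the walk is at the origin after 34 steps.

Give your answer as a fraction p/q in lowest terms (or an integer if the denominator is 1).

Answer: 11328534609920/617673396283947

Derivation:
To be at 0 after 34 steps: need exactly 17 steps of +1 and 17 of -1.
Number of such sequences: C(34,17) = 2333606220
Each has probability (2/3)^17 · (1/3)^17 = 131072/16677181699666569
P = 2333606220 · 131072/16677181699666569 = 11328534609920/617673396283947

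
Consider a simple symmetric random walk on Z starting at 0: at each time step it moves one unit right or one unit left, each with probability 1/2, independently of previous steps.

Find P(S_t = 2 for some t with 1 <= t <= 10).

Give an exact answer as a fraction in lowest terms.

Count via complement. Let g(t,s) = #length-t paths at position s with S_1..S_t all ≠ 2.
g(t,s) = g(t-1,s-1) + g(t-1,s+1) for s ≠ 2; g(t,2) = 0.
t=0: g(0,0)=1
t=1: g(1,-1)=1 g(1,1)=1
t=2: g(2,-2)=1 g(2,0)=2
t=3: g(3,-3)=1 g(3,-1)=3 g(3,1)=2
t=4: g(4,-4)=1 g(4,-2)=4 g(4,0)=5
t=5: g(5,-5)=1 g(5,-3)=5 g(5,-1)=9 g(5,1)=5
t=6: g(6,-6)=1 g(6,-4)=6 g(6,-2)=14 g(6,0)=14
t=7: g(7,-7)=1 g(7,-5)=7 g(7,-3)=20 g(7,-1)=28 g(7,1)=14
t=8: g(8,-8)=1 g(8,-6)=8 g(8,-4)=27 g(8,-2)=48 g(8,0)=42
t=9: g(9,-9)=1 g(9,-7)=9 g(9,-5)=35 g(9,-3)=75 g(9,-1)=90 g(9,1)=42
t=10: g(10,-10)=1 g(10,-8)=10 g(10,-6)=44 g(10,-4)=110 g(10,-2)=165 g(10,0)=132
Paths never hitting 2: Σ_s g(10,s) = 462
Paths hitting 2: 2^10 - 462 = 562
P = 562/1024 = 281/512

Answer: 281/512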